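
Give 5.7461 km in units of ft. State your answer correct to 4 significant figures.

18850 ft

1 km = 3280.84 ft.
Thus 5.7461 × 3280.84 ≈ 18850 ft.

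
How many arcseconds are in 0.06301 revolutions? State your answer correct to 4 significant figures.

81660 arcsec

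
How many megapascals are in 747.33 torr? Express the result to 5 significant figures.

0.099636 MPa

1 torr = 0.000133322 MPa.
747.33 × 0.000133322 ≈ 0.099636 MPa.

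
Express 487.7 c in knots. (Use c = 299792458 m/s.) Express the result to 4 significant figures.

2.842e+11 kn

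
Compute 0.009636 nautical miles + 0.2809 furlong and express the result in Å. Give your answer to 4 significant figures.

0.009636 nmi = 1.78459 × 10^11 Å and 0.2809 furlong = 5.65081 × 10^11 Å.
1.78459 × 10^11 + 5.65081 × 10^11 ≈ 7.435 × 10^11 Å.

7.435 × 10^11 angstroms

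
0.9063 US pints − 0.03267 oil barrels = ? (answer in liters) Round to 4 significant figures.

0.9063 US pt = 0.428840 L and 0.03267 bbl = 5.19411 L.
0.428840 − 5.19411 ≈ -4.765 L.

-4.765 liters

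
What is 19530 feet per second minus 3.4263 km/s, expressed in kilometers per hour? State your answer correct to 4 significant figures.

9095 kilometers per hour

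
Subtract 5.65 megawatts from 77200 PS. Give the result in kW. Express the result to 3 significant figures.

77200 PS = 56780.5 kW and 5.65 MW = 5650.00 kW.
56780.5 − 5650.00 ≈ 51100 kW.

51100 kW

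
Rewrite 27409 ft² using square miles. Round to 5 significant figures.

0.00098316 square miles

1 ft² = 3.58701e-8 mi².
Thus 27409 × 3.58701e-8 ≈ 0.00098316 mi².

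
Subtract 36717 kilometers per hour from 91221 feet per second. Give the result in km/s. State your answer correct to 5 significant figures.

17.605 kilometers per second

91221 ft/s = 27.8042 km/s and 36717 km/h = 10.1992 km/s.
27.8042 − 10.1992 ≈ 17.605 km/s.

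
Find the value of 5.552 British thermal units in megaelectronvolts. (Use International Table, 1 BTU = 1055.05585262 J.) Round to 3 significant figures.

3.66 × 10^16 megaelectronvolts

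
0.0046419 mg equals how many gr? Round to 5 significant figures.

7.1635 × 10^-5 grains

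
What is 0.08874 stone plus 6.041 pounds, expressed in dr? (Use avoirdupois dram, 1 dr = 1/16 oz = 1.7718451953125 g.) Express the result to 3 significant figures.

1860 drams

0.08874 st = 318.044 dr and 6.041 lb = 1546.50 dr.
318.044 + 1546.50 ≈ 1860 dr.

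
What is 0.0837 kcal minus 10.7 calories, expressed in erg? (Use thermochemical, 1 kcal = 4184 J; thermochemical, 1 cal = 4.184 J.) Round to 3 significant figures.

0.0837 kcal = 3.50201e+9 erg and 10.7 cal = 4.47688e+8 erg.
3.50201e+9 − 4.47688e+8 ≈ 3.05e+9 erg.

3.05e+9 ergs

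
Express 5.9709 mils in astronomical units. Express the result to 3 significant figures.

1.01 × 10^-15 astronomical units

1 mil = 1.69789 × 10^-16 astronomical units.
5.9709 × 1.69789 × 10^-16 ≈ 1.01 × 10^-15 au.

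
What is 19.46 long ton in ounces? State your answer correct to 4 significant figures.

1 long ton = 35840.0 oz.
19.46 × 35840.0 ≈ 697400 oz.

697400 ounces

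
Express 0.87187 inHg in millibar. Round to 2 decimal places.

1 inHg = 33.8639 mbar.
So 0.87187 × 33.8639 ≈ 29.52 mbar.

29.52 millibar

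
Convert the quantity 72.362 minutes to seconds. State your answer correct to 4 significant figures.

1 minute = 60.0000 seconds.
So 72.362 × 60.0000 ≈ 4342 s.

4342 seconds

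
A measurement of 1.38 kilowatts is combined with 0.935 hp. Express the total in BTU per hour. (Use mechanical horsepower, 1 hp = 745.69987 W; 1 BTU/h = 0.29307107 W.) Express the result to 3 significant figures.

7090 BTU per hour

1.38 kW = 4708.76 BTU/h and 0.935 hp = 2379.05 BTU/h.
4708.76 + 2379.05 ≈ 7090 BTU/h.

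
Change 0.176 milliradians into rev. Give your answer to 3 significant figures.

2.80e-5 revolutions

1 mrad = 0.000159155 rev.
Then 0.176 × 0.000159155 ≈ 2.80e-5 rev.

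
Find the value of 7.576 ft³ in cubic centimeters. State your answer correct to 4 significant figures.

1 ft³ = 28316.8 cm³.
Then 7.576 × 28316.8 ≈ 214500 cm³.

214500 cm³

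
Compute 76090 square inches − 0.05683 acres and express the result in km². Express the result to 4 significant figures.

-0.0001809 square kilometers

76090 in² = 4.90902e-5 km² and 0.05683 acre = 0.000229983 km².
4.90902e-5 − 0.000229983 ≈ -0.0001809 km².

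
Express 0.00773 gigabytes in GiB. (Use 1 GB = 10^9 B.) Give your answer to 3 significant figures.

0.00720 GiB

1 gigabyte = 0.931323 GiB.
Thus 0.00773 × 0.931323 ≈ 0.00720 GiB.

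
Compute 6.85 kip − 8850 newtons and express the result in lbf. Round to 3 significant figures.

6.85 kip = 6850.00 lbf and 8850 N = 1989.56 lbf.
6850.00 − 1989.56 ≈ 4860 lbf.

4860 pounds-force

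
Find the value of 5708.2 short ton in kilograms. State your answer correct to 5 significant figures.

5.1784e+6 kg

1 short ton = 907.185 kg.
So 5708.2 × 907.185 ≈ 5.1784e+6 kg.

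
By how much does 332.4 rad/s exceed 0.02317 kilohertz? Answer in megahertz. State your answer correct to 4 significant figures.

2.973e-5 MHz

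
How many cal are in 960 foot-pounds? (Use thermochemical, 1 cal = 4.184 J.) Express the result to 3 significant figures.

311 calories

1 foot-pound = 0.324048 calories.
960 × 0.324048 ≈ 311 cal.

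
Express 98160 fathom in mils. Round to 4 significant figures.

7.068 × 10^9 mil

1 fathom = 72000.0 mils.
98160 × 72000.0 ≈ 7.068 × 10^9 mil.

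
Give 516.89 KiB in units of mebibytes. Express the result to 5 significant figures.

1 KiB = 0.0009765625 mebibytes.
Thus 516.89 × 0.0009765625 ≈ 0.50478 MiB.

0.50478 mebibytes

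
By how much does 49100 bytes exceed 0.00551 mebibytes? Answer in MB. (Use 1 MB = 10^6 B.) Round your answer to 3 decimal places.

0.043 megabytes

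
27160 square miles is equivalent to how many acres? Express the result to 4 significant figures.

1.738e+7 acre

1 mi² = 640.000 acres.
So 27160 × 640.000 ≈ 1.738e+7 acre.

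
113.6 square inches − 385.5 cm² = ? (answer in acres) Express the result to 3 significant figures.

113.6 in² = 1.81104e-5 acre and 385.5 cm² = 9.52591e-6 acre.
1.81104e-5 − 9.52591e-6 ≈ 8.58e-6 acre.

8.58e-6 acres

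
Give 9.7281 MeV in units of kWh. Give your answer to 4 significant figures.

4.329e-19 kilowatt-hours

1 megaelectronvolt = 4.45049e-20 kWh.
Then 9.7281 × 4.45049e-20 ≈ 4.329e-19 kWh.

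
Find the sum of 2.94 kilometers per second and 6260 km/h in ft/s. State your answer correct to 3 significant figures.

2.94 km/s = 9645.67 ft/s and 6260 km/h = 5705.02 ft/s.
9645.67 + 5705.02 ≈ 15400 ft/s.

15400 feet per second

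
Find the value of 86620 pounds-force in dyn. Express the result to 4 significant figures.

3.853 × 10^10 dyn

1 lbf = 444822 dynes.
86620 × 444822 ≈ 3.853 × 10^10 dyn.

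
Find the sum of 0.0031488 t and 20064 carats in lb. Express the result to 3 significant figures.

0.0031488 t = 6.94192 lb and 20064 ct = 8.84671 lb.
6.94192 + 8.84671 ≈ 15.8 lb.

15.8 lb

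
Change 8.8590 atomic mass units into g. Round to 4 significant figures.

1.471 × 10^-23 grams

1 u = 1.66054 × 10^-24 g.
Then 8.8590 × 1.66054 × 10^-24 ≈ 1.471 × 10^-23 g.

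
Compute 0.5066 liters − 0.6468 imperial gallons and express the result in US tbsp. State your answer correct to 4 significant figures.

0.5066 L = 34.2604 US tbsp and 0.6468 imp gal = 198.854 US tbsp.
34.2604 − 198.854 ≈ -164.6 US tbsp.

-164.6 US tablespoons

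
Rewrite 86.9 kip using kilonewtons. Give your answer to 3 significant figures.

1 kip = 4.44822 kilonewtons.
86.9 × 4.44822 ≈ 387 kN.

387 kilonewtons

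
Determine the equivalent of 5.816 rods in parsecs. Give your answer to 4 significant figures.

1 rod = 1.62985 × 10^-16 parsecs.
Then 5.816 × 1.62985 × 10^-16 ≈ 9.479 × 10^-16 pc.

9.479 × 10^-16 parsecs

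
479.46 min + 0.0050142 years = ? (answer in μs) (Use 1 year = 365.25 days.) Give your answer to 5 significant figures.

1.8700 × 10^11 μs

479.46 min = 2.87676 × 10^10 μs and 0.0050142 yr = 1.58236 × 10^11 μs.
2.87676 × 10^10 + 1.58236 × 10^11 ≈ 1.8700 × 10^11 μs.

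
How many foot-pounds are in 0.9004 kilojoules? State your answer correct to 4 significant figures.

1 kJ = 737.562 ft·lbf.
Thus 0.9004 × 737.562 ≈ 664.1 ft·lbf.

664.1 foot-pounds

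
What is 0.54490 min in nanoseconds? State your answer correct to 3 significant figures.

3.27e+10 ns

1 min = 6.00000e+10 nanoseconds.
Then 0.54490 × 6.00000e+10 ≈ 3.27e+10 ns.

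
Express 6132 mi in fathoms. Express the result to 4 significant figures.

1 mi = 880.000 fathom.
6132 × 880.000 ≈ 5.396e+6 fathom.

5.396e+6 fathoms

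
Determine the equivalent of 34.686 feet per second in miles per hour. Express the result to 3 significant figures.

23.6 mph

1 ft/s = 0.681818 mph.
Thus 34.686 × 0.681818 ≈ 23.6 mph.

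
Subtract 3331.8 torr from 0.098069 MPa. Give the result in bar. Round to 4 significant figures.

-3.461 bar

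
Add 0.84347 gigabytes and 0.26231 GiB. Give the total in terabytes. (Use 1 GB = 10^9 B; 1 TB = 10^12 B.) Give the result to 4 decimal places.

0.0011 TB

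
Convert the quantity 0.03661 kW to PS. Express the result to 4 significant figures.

1 kilowatt = 1.35962 PS.
Then 0.03661 × 1.35962 ≈ 0.04978 PS.

0.04978 PS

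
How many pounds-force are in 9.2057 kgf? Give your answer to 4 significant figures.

20.30 pounds-force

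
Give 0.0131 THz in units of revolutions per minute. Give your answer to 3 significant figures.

1 THz = 6.00000e+13 revolutions per minute.
Thus 0.0131 × 6.00000e+13 ≈ 7.86e+11 rpm.

7.86e+11 revolutions per minute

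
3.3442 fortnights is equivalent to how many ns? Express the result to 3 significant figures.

4.05e+15 ns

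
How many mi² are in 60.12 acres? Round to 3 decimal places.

1 acre = 0.00156250 square miles.
So 60.12 × 0.00156250 ≈ 0.094 mi².

0.094 mi²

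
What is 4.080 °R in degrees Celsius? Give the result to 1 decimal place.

°R = (°C + 273.15) × 9/5.
Applying the formula gives -270.9 °C.

-270.9 °C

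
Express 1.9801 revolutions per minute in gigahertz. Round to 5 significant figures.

3.3002 × 10^-11 gigahertz

1 revolution per minute = 1.66667 × 10^-11 GHz.
Thus 1.9801 × 1.66667 × 10^-11 ≈ 3.3002 × 10^-11 GHz.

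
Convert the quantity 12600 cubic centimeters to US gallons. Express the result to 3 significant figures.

3.33 US gallons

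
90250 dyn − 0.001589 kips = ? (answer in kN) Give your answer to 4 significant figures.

-0.006166 kilonewtons

90250 dyn = 0.000902500 kN and 0.001589 kip = 0.00706822 kN.
0.000902500 − 0.00706822 ≈ -0.006166 kN.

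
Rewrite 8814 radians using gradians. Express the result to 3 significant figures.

1 rad = 63.6620 grad.
Thus 8814 × 63.6620 ≈ 561000 grad.

561000 gradians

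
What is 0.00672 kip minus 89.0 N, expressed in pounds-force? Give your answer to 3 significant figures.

-13.3 lbf

0.00672 kip = 6.72000 lbf and 89.0 N = 20.0080 lbf.
6.72000 − 20.0080 ≈ -13.3 lbf.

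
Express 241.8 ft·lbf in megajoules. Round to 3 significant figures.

1 foot-pound = 1.35582e-6 MJ.
Thus 241.8 × 1.35582e-6 ≈ 0.000328 MJ.

0.000328 megajoules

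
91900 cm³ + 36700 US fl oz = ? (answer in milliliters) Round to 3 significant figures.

91900 cm³ = 91900.0 mL and 36700 US fl oz = 1.08535 × 10^6 mL.
91900.0 + 1.08535 × 10^6 ≈ 1.18 × 10^6 mL.

1.18 × 10^6 milliliters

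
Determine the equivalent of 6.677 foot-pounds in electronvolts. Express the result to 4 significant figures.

5.650e+19 electronvolts

1 ft·lbf = 8.46235e+18 eV.
6.677 × 8.46235e+18 ≈ 5.650e+19 eV.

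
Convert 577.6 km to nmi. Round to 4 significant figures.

1 kilometer = 0.539957 nmi.
577.6 × 0.539957 ≈ 311.9 nmi.

311.9 nmi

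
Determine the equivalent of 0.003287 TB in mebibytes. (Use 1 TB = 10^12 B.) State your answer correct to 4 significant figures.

1 TB = 953674 mebibytes.
Then 0.003287 × 953674 ≈ 3135 MiB.

3135 mebibytes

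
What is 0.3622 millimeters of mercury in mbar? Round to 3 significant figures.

1 mmHg = 1.33322 millibar.
Then 0.3622 × 1.33322 ≈ 0.483 mbar.

0.483 mbar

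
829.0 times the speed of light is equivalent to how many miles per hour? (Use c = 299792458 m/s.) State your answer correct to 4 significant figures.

1 c = 6.70617e+8 mph.
829.0 × 6.70617e+8 ≈ 5.559e+11 mph.

5.559e+11 mph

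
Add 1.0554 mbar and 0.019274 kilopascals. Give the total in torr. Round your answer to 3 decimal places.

0.936 torr

1.0554 mbar = 0.791615 torr and 0.019274 kPa = 0.144567 torr.
0.791615 + 0.144567 ≈ 0.936 torr.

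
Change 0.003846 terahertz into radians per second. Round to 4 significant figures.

2.417e+10 rad/s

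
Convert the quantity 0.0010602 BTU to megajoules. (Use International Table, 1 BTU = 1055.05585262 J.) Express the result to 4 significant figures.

1.119e-6 MJ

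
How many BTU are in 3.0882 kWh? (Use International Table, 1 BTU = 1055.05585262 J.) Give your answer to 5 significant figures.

1 kilowatt-hour = 3412.14 BTU.
So 3.0882 × 3412.14 ≈ 10537 BTU.

10537 British thermal units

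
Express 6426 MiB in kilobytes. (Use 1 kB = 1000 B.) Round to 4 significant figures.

1 mebibyte = 1048.58 kB.
So 6426 × 1048.58 ≈ 6.738 × 10^6 kB.

6.738 × 10^6 kilobytes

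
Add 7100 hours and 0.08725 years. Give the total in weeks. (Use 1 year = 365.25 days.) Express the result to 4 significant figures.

7100 h = 42.2619 wk and 0.08725 yr = 4.55258 wk.
42.2619 + 4.55258 ≈ 46.81 wk.

46.81 weeks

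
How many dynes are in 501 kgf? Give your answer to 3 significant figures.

4.91 × 10^8 dynes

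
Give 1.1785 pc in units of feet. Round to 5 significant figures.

1 parsec = 1.01236e+17 feet.
So 1.1785 × 1.01236e+17 ≈ 1.1931e+17 ft.

1.1931e+17 feet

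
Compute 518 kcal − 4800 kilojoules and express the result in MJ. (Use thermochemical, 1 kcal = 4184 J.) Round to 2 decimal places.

-2.63 megajoules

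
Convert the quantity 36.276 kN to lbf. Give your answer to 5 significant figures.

1 kN = 224.809 lbf.
So 36.276 × 224.809 ≈ 8155.2 lbf.

8155.2 lbf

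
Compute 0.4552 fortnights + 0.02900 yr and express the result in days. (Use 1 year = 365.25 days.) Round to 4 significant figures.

16.97 d

0.4552 fortnight = 6.372800 d and 0.02900 yr = 10.59225 d.
6.372800 + 10.59225 ≈ 16.97 d.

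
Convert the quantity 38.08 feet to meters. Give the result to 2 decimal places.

11.61 m

1 foot = 0.304800 meters.
So 38.08 × 0.304800 ≈ 11.61 m.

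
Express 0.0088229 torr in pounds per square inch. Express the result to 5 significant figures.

1 torr = 0.0193368 pounds per square inch.
Thus 0.0088229 × 0.0193368 ≈ 0.00017061 psi.

0.00017061 pounds per square inch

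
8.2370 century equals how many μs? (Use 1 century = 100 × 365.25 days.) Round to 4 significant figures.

2.599 × 10^16 μs

1 century = 3.15576 × 10^15 μs.
Then 8.2370 × 3.15576 × 10^15 ≈ 2.599 × 10^16 μs.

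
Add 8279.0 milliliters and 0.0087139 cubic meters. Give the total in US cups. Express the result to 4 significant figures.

71.82 US cups

8279.0 mL = 34.9933 US cup and 0.0087139 m³ = 36.8315 US cup.
34.9933 + 36.8315 ≈ 71.82 US cup.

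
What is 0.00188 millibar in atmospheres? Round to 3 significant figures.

1 mbar = 0.000986923 atmospheres.
Thus 0.00188 × 0.000986923 ≈ 1.86e-6 atm.

1.86e-6 atm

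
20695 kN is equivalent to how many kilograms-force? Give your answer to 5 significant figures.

1 kN = 101.972 kilograms-force.
So 20695 × 101.972 ≈ 2.1103 × 10^6 kgf.

2.1103 × 10^6 kgf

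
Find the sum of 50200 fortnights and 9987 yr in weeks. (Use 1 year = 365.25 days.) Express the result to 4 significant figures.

50200 fortnight = 100400 wk and 9987 yr = 521107 wk.
100400 + 521107 ≈ 621500 wk.

621500 wk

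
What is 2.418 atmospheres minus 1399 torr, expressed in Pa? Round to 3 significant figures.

58500 Pa

2.418 atm = 245004 Pa and 1399 torr = 186518 Pa.
245004 − 186518 ≈ 58500 Pa.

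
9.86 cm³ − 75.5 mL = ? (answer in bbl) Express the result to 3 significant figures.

-0.000413 bbl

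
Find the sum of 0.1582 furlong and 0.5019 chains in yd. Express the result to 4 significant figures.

45.85 yd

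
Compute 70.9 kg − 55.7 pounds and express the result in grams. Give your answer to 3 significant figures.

70.9 kg = 70900.0 g and 55.7 lb = 25265.1 g.
70900.0 − 25265.1 ≈ 45600 g.

45600 grams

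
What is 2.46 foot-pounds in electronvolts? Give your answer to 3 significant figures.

2.08e+19 electronvolts

1 foot-pound = 8.46235e+18 eV.
Then 2.46 × 8.46235e+18 ≈ 2.08e+19 eV.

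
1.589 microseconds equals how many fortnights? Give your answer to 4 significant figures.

1.314 × 10^-12 fortnights

1 microsecond = 8.26720 × 10^-13 fortnight.
1.589 × 8.26720 × 10^-13 ≈ 1.314 × 10^-12 fortnight.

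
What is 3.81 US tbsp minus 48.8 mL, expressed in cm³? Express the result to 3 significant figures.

7.54 cm³

3.81 US tbsp = 56.3376 cm³ and 48.8 mL = 48.8000 cm³.
56.3376 − 48.8000 ≈ 7.54 cm³.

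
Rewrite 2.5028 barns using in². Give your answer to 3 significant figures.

3.88e-25 in²

1 barn = 1.55000e-25 square inches.
So 2.5028 × 1.55000e-25 ≈ 3.88e-25 in².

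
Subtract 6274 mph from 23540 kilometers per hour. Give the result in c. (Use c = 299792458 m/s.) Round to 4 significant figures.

1.246 × 10^-5 times the speed of light

23540 km/h = 2.18114 × 10^-5 c and 6274 mph = 9.35557 × 10^-6 c.
2.18114 × 10^-5 − 9.35557 × 10^-6 ≈ 1.246 × 10^-5 c.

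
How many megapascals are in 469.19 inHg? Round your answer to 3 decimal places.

1 inch of mercury = 0.00338639 MPa.
Thus 469.19 × 0.00338639 ≈ 1.589 MPa.

1.589 MPa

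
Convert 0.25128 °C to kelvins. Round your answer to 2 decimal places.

273.40 K

K = °C + 273.15.
Applying the formula gives 273.40 K.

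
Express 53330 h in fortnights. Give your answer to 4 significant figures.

158.7 fortnight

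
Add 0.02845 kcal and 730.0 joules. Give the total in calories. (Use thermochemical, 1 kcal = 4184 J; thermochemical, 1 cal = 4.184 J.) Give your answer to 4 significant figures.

0.02845 kcal = 28.4500 cal and 730.0 J = 174.474 cal.
28.4500 + 174.474 ≈ 202.9 cal.

202.9 cal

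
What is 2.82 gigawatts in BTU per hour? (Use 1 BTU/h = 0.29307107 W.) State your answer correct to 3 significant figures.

1 gigawatt = 3.41214e+9 BTU/h.
2.82 × 3.41214e+9 ≈ 9.62e+9 BTU/h.

9.62e+9 BTU/h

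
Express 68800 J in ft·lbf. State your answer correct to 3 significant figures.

50700 foot-pounds

1 J = 0.737562 ft·lbf.
Thus 68800 × 0.737562 ≈ 50700 ft·lbf.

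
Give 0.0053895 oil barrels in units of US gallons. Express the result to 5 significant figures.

0.22636 US gal

1 oil barrel = 42.0000 US gal.
So 0.0053895 × 42.0000 ≈ 0.22636 US gal.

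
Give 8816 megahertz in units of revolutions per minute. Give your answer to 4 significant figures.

1 MHz = 6.00000e+7 revolutions per minute.
Thus 8816 × 6.00000e+7 ≈ 5.290e+11 rpm.

5.290e+11 rpm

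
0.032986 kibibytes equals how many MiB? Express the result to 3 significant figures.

1 kibibyte = 0.0009765625 MiB.
Then 0.032986 × 0.0009765625 ≈ 3.22e-5 MiB.

3.22e-5 MiB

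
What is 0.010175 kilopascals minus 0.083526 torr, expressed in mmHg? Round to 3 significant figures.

0.010175 kPa = 0.0763188 mmHg and 0.083526 torr = 0.0835260 mmHg.
0.0763188 − 0.0835260 ≈ -0.00721 mmHg.

-0.00721 mmHg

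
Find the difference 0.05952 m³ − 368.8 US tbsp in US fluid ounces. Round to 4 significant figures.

0.05952 m³ = 2012.61 US fl oz and 368.8 US tbsp = 184.400 US fl oz.
2012.61 − 184.400 ≈ 1828 US fl oz.

1828 US fluid ounces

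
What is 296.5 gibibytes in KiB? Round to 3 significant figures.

3.11 × 10^8 KiB

1 gibibyte = 1.04858 × 10^6 KiB.
296.5 × 1.04858 × 10^6 ≈ 3.11 × 10^8 KiB.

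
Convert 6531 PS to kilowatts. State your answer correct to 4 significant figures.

4804 kilowatts

1 PS = 0.735499 kilowatts.
Then 6531 × 0.735499 ≈ 4804 kW.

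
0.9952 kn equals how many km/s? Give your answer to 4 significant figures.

0.0005120 kilometers per second

1 knot = 0.000514444 km/s.
Then 0.9952 × 0.000514444 ≈ 0.0005120 km/s.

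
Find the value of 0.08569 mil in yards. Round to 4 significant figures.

1 mil = 2.77778e-5 yd.
Then 0.08569 × 2.77778e-5 ≈ 2.380e-6 yd.

2.380e-6 yd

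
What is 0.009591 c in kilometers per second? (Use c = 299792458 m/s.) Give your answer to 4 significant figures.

1 c = 299792 km/s.
Then 0.009591 × 299792 ≈ 2875 km/s.

2875 kilometers per second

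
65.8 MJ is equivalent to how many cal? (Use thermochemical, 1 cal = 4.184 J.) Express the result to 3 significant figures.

1 MJ = 239006 cal.
Thus 65.8 × 239006 ≈ 1.57e+7 cal.

1.57e+7 calories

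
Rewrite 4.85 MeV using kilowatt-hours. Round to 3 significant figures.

2.16 × 10^-19 kilowatt-hours

1 MeV = 4.45049 × 10^-20 kWh.
Thus 4.85 × 4.45049 × 10^-20 ≈ 2.16 × 10^-19 kWh.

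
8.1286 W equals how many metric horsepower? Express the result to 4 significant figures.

1 W = 0.00135962 PS.
Thus 8.1286 × 0.00135962 ≈ 0.01105 PS.

0.01105 metric horsepower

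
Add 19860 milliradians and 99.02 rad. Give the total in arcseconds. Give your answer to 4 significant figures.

19860 mrad = 4.09642e+6 arcsec and 99.02 rad = 2.04243e+7 arcsec.
4.09642e+6 + 2.04243e+7 ≈ 2.452e+7 arcsec.

2.452e+7 arcseconds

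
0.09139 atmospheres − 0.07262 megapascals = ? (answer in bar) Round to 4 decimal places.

-0.6336 bar

0.09139 atm = 0.0926009 bar and 0.07262 MPa = 0.726200 bar.
0.0926009 − 0.726200 ≈ -0.6336 bar.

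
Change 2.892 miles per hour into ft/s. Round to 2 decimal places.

4.24 feet per second

1 mile per hour = 1.46667 ft/s.
2.892 × 1.46667 ≈ 4.24 ft/s.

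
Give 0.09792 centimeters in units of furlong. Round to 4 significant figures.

4.868 × 10^-6 furlongs

1 centimeter = 4.97097 × 10^-5 furlong.
So 0.09792 × 4.97097 × 10^-5 ≈ 4.868 × 10^-6 furlong.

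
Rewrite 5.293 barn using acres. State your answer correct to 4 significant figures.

1.308 × 10^-31 acres

1 barn = 2.47105 × 10^-32 acres.
5.293 × 2.47105 × 10^-32 ≈ 1.308 × 10^-31 acre.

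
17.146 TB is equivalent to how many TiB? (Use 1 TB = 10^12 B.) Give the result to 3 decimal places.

15.594 TiB

1 terabyte = 0.909495 tebibytes.
So 17.146 × 0.909495 ≈ 15.594 TiB.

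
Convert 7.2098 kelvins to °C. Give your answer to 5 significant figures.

-265.94 degrees Celsius

K = °C + 273.15.
Applying the formula gives -265.94 °C.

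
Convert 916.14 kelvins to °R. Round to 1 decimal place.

°R = K × 9/5.
Applying the formula gives 1649.1 °R.

1649.1 °R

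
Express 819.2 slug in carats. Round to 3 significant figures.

1 slug = 72969.5 ct.
So 819.2 × 72969.5 ≈ 5.98 × 10^7 ct.

5.98 × 10^7 ct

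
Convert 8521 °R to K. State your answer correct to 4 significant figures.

°R = K × 9/5.
Applying the formula gives 4734 K.

4734 K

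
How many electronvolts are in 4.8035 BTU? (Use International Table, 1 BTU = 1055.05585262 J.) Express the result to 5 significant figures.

1 British thermal unit = 6.58514 × 10^21 electronvolts.
4.8035 × 6.58514 × 10^21 ≈ 3.1632 × 10^22 eV.

3.1632 × 10^22 electronvolts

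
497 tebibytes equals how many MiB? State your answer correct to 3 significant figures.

5.21 × 10^8 MiB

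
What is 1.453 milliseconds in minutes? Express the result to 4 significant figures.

2.422 × 10^-5 min

1 ms = 1.66667 × 10^-5 minutes.
So 1.453 × 1.66667 × 10^-5 ≈ 2.422 × 10^-5 min.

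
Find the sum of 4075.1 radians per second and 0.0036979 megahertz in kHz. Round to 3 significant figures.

4075.1 rad/s = 0.648572 kHz and 0.0036979 MHz = 3.69790 kHz.
0.648572 + 3.69790 ≈ 4.35 kHz.

4.35 kilohertz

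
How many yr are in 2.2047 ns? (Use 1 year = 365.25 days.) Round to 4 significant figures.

6.986e-17 years

1 ns = 3.16881e-17 yr.
2.2047 × 3.16881e-17 ≈ 6.986e-17 yr.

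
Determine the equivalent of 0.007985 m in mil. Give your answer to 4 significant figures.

1 meter = 39370.1 mil.
0.007985 × 39370.1 ≈ 314.4 mil.

314.4 mil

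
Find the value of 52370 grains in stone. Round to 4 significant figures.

1 grain = 1.02041e-5 st.
So 52370 × 1.02041e-5 ≈ 0.5344 st.

0.5344 st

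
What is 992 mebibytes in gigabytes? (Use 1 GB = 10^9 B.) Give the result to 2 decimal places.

1.04 gigabytes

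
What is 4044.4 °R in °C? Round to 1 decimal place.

1973.7 degrees Celsius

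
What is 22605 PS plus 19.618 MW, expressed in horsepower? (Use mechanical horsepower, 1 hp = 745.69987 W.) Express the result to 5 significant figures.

48604 hp

22605 PS = 22295.8 hp and 19.618 MW = 26308.2 hp.
22295.8 + 26308.2 ≈ 48604 hp.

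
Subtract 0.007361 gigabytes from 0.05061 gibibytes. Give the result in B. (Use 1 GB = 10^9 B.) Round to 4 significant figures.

4.698 × 10^7 B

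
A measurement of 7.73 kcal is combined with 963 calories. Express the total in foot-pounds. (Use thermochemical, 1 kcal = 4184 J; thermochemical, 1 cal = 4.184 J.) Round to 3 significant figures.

7.73 kcal = 23854.5 ft·lbf and 963 cal = 2971.78 ft·lbf.
23854.5 + 2971.78 ≈ 26800 ft·lbf.

26800 ft·lbf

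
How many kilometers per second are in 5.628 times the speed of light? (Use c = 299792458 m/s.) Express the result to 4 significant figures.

1 speed of light = 299792 kilometers per second.
So 5.628 × 299792 ≈ 1.687 × 10^6 km/s.

1.687 × 10^6 kilometers per second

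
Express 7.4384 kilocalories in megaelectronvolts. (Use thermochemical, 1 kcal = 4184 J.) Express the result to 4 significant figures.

1 kilocalorie = 2.611447 × 10^16 MeV.
Thus 7.4384 × 2.611447 × 10^16 ≈ 1.942 × 10^17 MeV.

1.942 × 10^17 MeV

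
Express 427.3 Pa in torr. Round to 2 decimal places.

1 pascal = 0.00750062 torr.
427.3 × 0.00750062 ≈ 3.21 torr.

3.21 torr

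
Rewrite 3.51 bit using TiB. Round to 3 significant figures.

3.99 × 10^-13 tebibytes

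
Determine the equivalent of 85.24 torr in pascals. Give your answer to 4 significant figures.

11360 Pa

1 torr = 133.322 Pa.
So 85.24 × 133.322 ≈ 11360 Pa.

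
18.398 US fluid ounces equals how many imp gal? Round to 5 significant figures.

0.11968 imp gal

1 US fluid ounce = 0.00650527 imperial gallons.
So 18.398 × 0.00650527 ≈ 0.11968 imp gal.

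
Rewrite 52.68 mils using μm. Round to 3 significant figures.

1340 μm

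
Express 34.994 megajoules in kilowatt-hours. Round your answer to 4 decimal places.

9.7206 kilowatt-hours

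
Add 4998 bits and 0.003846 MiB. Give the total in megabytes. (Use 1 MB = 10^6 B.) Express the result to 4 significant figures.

4998 bit = 0.000624750 MB and 0.003846 MiB = 0.00403282 MB.
0.000624750 + 0.00403282 ≈ 0.004658 MB.

0.004658 MB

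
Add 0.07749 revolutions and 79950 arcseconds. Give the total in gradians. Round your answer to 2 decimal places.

0.07749 rev = 30.9960 grad and 79950 arcsec = 24.6759 grad.
30.9960 + 24.6759 ≈ 55.67 grad.

55.67 grad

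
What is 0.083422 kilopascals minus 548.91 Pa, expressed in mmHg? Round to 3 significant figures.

-3.49 mmHg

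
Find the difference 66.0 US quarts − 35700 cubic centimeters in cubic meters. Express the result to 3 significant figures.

66.0 US qt = 0.0624593 m³ and 35700 cm³ = 0.0357000 m³.
0.0624593 − 0.0357000 ≈ 0.0268 m³.

0.0268 m³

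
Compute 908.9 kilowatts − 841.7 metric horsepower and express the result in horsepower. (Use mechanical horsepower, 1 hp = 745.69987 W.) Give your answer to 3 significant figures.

908.9 kW = 1218.85 hp and 841.7 PS = 830.186 hp.
1218.85 − 830.186 ≈ 389 hp.

389 horsepower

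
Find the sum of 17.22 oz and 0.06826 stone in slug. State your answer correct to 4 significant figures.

0.06315 slug

17.22 oz = 0.0334509 slug and 0.06826 st = 0.0297022 slug.
0.0334509 + 0.0297022 ≈ 0.06315 slug.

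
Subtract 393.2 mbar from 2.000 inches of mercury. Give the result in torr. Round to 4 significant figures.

-244.1 torr

2.000 inHg = 50.8000 torr and 393.2 mbar = 294.924 torr.
50.8000 − 294.924 ≈ -244.1 torr.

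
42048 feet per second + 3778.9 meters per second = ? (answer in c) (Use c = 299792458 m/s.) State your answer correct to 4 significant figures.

42048 ft/s = 4.27503 × 10^-5 c and 3778.9 m/s = 1.26051 × 10^-5 c.
4.27503 × 10^-5 + 1.26051 × 10^-5 ≈ 5.536 × 10^-5 c.

5.536 × 10^-5 times the speed of light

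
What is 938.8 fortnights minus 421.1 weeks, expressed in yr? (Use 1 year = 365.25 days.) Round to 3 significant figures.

938.8 fortnight = 35.9841 yr and 421.1 wk = 8.07036 yr.
35.9841 − 8.07036 ≈ 27.9 yr.

27.9 yr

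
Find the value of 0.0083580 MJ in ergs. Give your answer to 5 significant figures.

8.3580e+10 erg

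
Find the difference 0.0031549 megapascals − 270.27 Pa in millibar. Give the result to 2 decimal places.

0.0031549 MPa = 31.5490 mbar and 270.27 Pa = 2.70270 mbar.
31.5490 − 2.70270 ≈ 28.85 mbar.

28.85 mbar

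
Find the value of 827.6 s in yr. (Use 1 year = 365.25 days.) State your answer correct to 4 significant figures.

2.623 × 10^-5 yr

1 second = 3.16881 × 10^-8 yr.
Then 827.6 × 3.16881 × 10^-8 ≈ 2.623 × 10^-5 yr.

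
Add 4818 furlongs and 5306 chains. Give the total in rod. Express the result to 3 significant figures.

4818 furlong = 192720 rod and 5306 chain = 21224.0 rod.
192720 + 21224.0 ≈ 214000 rod.

214000 rods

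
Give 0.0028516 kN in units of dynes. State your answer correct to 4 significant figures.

1 kN = 1.00000e+8 dynes.
Then 0.0028516 × 1.00000e+8 ≈ 285200 dyn.

285200 dynes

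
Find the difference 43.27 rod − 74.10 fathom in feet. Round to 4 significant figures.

43.27 rod = 713.955 ft and 74.10 fathom = 444.600 ft.
713.955 − 444.600 ≈ 269.4 ft.

269.4 feet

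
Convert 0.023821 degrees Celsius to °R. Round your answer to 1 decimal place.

°R = (°C + 273.15) × 9/5.
Applying the formula gives 491.7 °R.

491.7 °R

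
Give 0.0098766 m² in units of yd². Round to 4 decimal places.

0.0118 yd²

1 m² = 1.19599 yd².
So 0.0098766 × 1.19599 ≈ 0.0118 yd².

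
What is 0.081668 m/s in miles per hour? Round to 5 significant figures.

0.18269 mph

1 m/s = 2.23694 mph.
Then 0.081668 × 2.23694 ≈ 0.18269 mph.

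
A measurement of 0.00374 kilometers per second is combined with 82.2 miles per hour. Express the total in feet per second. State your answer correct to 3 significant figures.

0.00374 km/s = 12.2703 ft/s and 82.2 mph = 120.560 ft/s.
12.2703 + 120.560 ≈ 133 ft/s.

133 feet per second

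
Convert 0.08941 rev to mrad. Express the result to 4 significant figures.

1 rev = 6283.19 milliradians.
Then 0.08941 × 6283.19 ≈ 561.8 mrad.

561.8 mrad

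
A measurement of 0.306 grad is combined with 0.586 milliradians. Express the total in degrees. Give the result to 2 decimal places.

0.31 °

0.306 grad = 0.275400 ° and 0.586 mrad = 0.0335753 °.
0.275400 + 0.0335753 ≈ 0.31 °.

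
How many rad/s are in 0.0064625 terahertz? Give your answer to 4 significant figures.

4.061e+10 rad/s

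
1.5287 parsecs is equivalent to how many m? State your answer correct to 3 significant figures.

1 parsec = 3.08568e+16 m.
1.5287 × 3.08568e+16 ≈ 4.72e+16 m.

4.72e+16 meters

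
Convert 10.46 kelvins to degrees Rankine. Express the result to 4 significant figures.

°R = K × 9/5.
Applying the formula gives 18.83 °R.

18.83 degrees Rankine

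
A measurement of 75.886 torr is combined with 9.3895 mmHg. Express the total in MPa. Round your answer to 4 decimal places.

75.886 torr = 0.0101173 MPa and 9.3895 mmHg = 0.00125183 MPa.
0.0101173 + 0.00125183 ≈ 0.0114 MPa.

0.0114 megapascals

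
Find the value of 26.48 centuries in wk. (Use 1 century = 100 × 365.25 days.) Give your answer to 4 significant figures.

1 century = 5217.86 wk.
26.48 × 5217.86 ≈ 138200 wk.

138200 wk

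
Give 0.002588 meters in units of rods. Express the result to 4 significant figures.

1 m = 0.198839 rod.
Then 0.002588 × 0.198839 ≈ 0.0005146 rod.

0.0005146 rods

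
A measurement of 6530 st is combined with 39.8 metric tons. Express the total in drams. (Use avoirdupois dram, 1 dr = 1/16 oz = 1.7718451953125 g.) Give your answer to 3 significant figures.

4.59e+7 drams

6530 st = 2.34035e+7 dr and 39.8 t = 2.24625e+7 dr.
2.34035e+7 + 2.24625e+7 ≈ 4.59e+7 dr.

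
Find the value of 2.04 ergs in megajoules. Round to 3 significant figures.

2.04e-13 megajoules

1 erg = 1.00000e-13 megajoules.
2.04 × 1.00000e-13 ≈ 2.04e-13 MJ.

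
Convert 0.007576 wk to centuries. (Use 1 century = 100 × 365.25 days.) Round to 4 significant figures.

1.452e-6 century

1 wk = 0.000191650 centuries.
Thus 0.007576 × 0.000191650 ≈ 1.452e-6 century.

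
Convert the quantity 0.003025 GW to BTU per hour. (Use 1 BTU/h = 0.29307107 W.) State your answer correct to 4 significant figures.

1.032e+7 BTU/h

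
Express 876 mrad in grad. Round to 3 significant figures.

55.8 gradians

1 mrad = 0.0636620 grad.
Then 876 × 0.0636620 ≈ 55.8 grad.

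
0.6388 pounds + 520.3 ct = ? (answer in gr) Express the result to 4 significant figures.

0.6388 lb = 4471.60 gr and 520.3 ct = 1605.89 gr.
4471.60 + 1605.89 ≈ 6077 gr.

6077 gr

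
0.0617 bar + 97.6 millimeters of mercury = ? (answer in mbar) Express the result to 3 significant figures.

192 mbar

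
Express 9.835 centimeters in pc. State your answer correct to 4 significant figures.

1 cm = 3.24078e-19 pc.
Thus 9.835 × 3.24078e-19 ≈ 3.187e-18 pc.

3.187e-18 pc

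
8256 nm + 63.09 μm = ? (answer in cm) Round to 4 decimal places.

8256 nm = 0.000825600 cm and 63.09 μm = 0.00630900 cm.
0.000825600 + 0.00630900 ≈ 0.0071 cm.

0.0071 cm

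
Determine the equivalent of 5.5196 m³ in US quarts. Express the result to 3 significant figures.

1 m³ = 1056.69 US quarts.
Thus 5.5196 × 1056.69 ≈ 5830 US qt.

5830 US quarts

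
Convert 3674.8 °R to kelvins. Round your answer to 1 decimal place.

2041.6 K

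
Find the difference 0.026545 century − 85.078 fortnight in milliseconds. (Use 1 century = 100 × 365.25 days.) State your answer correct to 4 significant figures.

-1.914 × 10^10 ms

0.026545 century = 8.37696 × 10^10 ms and 85.078 fortnight = 1.02910 × 10^11 ms.
8.37696 × 10^10 − 1.02910 × 10^11 ≈ -1.914 × 10^10 ms.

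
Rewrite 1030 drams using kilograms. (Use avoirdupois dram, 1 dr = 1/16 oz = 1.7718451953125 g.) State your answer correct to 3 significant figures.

1.83 kilograms

1 dram = 0.00177185 kg.
1030 × 0.00177185 ≈ 1.83 kg.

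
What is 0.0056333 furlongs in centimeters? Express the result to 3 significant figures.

1 furlong = 20116.8 cm.
Thus 0.0056333 × 20116.8 ≈ 113 cm.

113 cm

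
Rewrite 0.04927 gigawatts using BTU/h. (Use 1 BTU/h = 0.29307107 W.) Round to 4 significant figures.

1.681e+8 BTU/h

1 gigawatt = 3.41214e+9 BTU/h.
Then 0.04927 × 3.41214e+9 ≈ 1.681e+8 BTU/h.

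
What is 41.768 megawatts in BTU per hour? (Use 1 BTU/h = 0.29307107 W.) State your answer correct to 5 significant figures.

1.4252e+8 BTU/h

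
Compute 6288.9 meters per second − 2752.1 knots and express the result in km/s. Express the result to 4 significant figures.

6288.9 m/s = 6.28890 km/s and 2752.1 kn = 1.41580 km/s.
6.28890 − 1.41580 ≈ 4.873 km/s.

4.873 km/s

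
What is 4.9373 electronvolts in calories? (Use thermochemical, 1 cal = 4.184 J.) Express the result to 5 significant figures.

1.8906e-19 cal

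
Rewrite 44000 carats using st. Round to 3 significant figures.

1 ct = 3.14946 × 10^-5 st.
So 44000 × 3.14946 × 10^-5 ≈ 1.39 st.

1.39 st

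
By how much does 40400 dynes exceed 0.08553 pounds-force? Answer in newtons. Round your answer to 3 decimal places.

0.024 N

40400 dyn = 0.404000 N and 0.08553 lbf = 0.380456 N.
0.404000 − 0.380456 ≈ 0.024 N.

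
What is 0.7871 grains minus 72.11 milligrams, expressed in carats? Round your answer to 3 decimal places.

-0.106 carats

0.7871 gr = 0.255016 ct and 72.11 mg = 0.360550 ct.
0.255016 − 0.360550 ≈ -0.106 ct.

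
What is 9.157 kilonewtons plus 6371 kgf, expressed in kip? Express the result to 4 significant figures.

16.10 kips

9.157 kN = 2.05858 kip and 6371 kgf = 14.0457 kip.
2.05858 + 14.0457 ≈ 16.10 kip.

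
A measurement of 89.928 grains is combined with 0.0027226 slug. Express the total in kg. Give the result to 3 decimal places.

0.046 kilograms

89.928 gr = 0.00582724 kg and 0.0027226 slug = 0.0397334 kg.
0.00582724 + 0.0397334 ≈ 0.046 kg.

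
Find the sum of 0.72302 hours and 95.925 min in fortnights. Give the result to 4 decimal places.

0.0069 fortnight

0.72302 h = 0.00215185 fortnight and 95.925 min = 0.00475818 fortnight.
0.00215185 + 0.00475818 ≈ 0.0069 fortnight.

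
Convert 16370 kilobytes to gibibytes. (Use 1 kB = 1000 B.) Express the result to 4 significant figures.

1 kB = 9.31323e-7 gibibytes.
Thus 16370 × 9.31323e-7 ≈ 0.01525 GiB.

0.01525 GiB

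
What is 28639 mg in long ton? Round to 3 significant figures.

1 mg = 9.84207e-10 long tons.
Thus 28639 × 9.84207e-10 ≈ 2.82e-5 long ton.

2.82e-5 long tons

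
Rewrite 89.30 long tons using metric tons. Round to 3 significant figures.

1 long ton = 1.01605 metric tons.
89.30 × 1.01605 ≈ 90.7 t.

90.7 t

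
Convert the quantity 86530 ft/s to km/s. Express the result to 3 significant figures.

26.4 kilometers per second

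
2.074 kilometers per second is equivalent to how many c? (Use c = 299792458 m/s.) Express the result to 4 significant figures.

6.918e-6 times the speed of light

1 km/s = 3.33564e-6 times the speed of light.
Thus 2.074 × 3.33564e-6 ≈ 6.918e-6 c.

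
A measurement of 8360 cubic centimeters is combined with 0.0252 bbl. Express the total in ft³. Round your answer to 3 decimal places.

0.437 cubic feet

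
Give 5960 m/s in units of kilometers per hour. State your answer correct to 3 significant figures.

1 meter per second = 3.60000 km/h.
So 5960 × 3.60000 ≈ 21500 km/h.

21500 kilometers per hour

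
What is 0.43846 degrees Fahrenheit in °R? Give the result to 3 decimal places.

460.108 °R

°R = °F + 459.67.
Applying the formula gives 460.108 °R.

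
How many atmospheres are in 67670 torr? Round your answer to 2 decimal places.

89.04 atm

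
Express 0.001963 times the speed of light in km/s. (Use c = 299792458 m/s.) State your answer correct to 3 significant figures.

1 speed of light = 299792 km/s.
Thus 0.001963 × 299792 ≈ 588 km/s.

588 km/s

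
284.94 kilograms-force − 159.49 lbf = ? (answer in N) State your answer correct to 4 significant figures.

284.94 kgf = 2794.31 N and 159.49 lbf = 709.447 N.
2794.31 − 709.447 ≈ 2085 N.

2085 newtons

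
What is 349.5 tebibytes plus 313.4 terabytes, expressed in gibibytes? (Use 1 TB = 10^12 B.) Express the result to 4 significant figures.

349.5 TiB = 357888 GiB and 313.4 TB = 291876 GiB.
357888 + 291876 ≈ 649800 GiB.

649800 GiB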